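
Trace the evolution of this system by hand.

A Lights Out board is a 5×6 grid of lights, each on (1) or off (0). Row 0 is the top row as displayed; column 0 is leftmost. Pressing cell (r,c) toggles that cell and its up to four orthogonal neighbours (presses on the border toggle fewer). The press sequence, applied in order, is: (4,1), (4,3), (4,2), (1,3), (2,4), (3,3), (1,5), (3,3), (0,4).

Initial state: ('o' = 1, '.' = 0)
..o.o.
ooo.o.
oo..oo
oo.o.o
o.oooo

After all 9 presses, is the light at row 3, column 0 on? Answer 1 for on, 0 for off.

1

[0] ..o.o.
ooo.o.
oo..oo
oo.o.o
o.oooo
[1] ..o.o.
ooo.o.
oo..oo
o..o.o
.o.ooo
[2] ..o.o.
ooo.o.
oo..oo
o....o
.oo..o
[3] ..o.o.
ooo.o.
oo..oo
o.o..o
...o.o
[4] ..ooo.
oo.o..
oo.ooo
o.o..o
...o.o
[5] ..ooo.
oo.oo.
oo....
o.o.oo
...o.o
[6] ..ooo.
oo.oo.
oo.o..
o..o.o
.....o
[7] ..oooo
oo.o.o
oo.o.o
o..o.o
.....o
[8] ..oooo
oo.o.o
oo...o
o.o.oo
...o.o
[9] ..o...
oo.ooo
oo...o
o.o.oo
...o.o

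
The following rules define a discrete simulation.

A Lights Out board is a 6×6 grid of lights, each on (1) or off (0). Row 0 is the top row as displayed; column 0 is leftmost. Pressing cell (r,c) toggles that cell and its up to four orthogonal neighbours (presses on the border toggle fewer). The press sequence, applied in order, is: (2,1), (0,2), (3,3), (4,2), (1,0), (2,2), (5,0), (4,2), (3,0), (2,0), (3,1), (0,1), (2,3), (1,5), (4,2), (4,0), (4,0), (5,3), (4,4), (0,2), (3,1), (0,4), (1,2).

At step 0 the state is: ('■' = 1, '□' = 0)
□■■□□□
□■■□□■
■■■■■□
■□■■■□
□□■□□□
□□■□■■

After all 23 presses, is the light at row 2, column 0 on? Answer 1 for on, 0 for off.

1

gen 0: □■■□□□
□■■□□■
■■■■■□
■□■■■□
□□■□□□
□□■□■■
gen 1: □■■□□□
□□■□□■
□□□■■□
■■■■■□
□□■□□□
□□■□■■
gen 2: □□□■□□
□□□□□■
□□□■■□
■■■■■□
□□■□□□
□□■□■■
gen 3: □□□■□□
□□□□□■
□□□□■□
■■□□□□
□□■■□□
□□■□■■
gen 4: □□□■□□
□□□□□■
□□□□■□
■■■□□□
□■□□□□
□□□□■■
gen 5: ■□□■□□
■■□□□■
■□□□■□
■■■□□□
□■□□□□
□□□□■■
gen 6: ■□□■□□
■■■□□■
■■■■■□
■■□□□□
□■□□□□
□□□□■■
gen 7: ■□□■□□
■■■□□■
■■■■■□
■■□□□□
■■□□□□
■■□□■■
gen 8: ■□□■□□
■■■□□■
■■■■■□
■■■□□□
■□■■□□
■■■□■■
gen 9: ■□□■□□
■■■□□■
□■■■■□
□□■□□□
□□■■□□
■■■□■■
gen 10: ■□□■□□
□■■□□■
■□■■■□
■□■□□□
□□■■□□
■■■□■■
gen 11: ■□□■□□
□■■□□■
■■■■■□
□■□□□□
□■■■□□
■■■□■■
gen 12: □■■■□□
□□■□□■
■■■■■□
□■□□□□
□■■■□□
■■■□■■
gen 13: □■■■□□
□□■■□■
■■□□□□
□■□■□□
□■■■□□
■■■□■■
gen 14: □■■■□■
□□■■■□
■■□□□■
□■□■□□
□■■■□□
■■■□■■
gen 15: □■■■□■
□□■■■□
■■□□□■
□■■■□□
□□□□□□
■■□□■■
gen 16: □■■■□■
□□■■■□
■■□□□■
■■■■□□
■■□□□□
□■□□■■
gen 17: □■■■□■
□□■■■□
■■□□□■
□■■■□□
□□□□□□
■■□□■■
gen 18: □■■■□■
□□■■■□
■■□□□■
□■■■□□
□□□■□□
■■■■□■
gen 19: □■■■□■
□□■■■□
■■□□□■
□■■■■□
□□□□■■
■■■■■■
gen 20: □□□□□■
□□□■■□
■■□□□■
□■■■■□
□□□□■■
■■■■■■
gen 21: □□□□□■
□□□■■□
■□□□□■
■□□■■□
□■□□■■
■■■■■■
gen 22: □□□■■□
□□□■□□
■□□□□■
■□□■■□
□■□□■■
■■■■■■
gen 23: □□■■■□
□■■□□□
■□■□□■
■□□■■□
□■□□■■
■■■■■■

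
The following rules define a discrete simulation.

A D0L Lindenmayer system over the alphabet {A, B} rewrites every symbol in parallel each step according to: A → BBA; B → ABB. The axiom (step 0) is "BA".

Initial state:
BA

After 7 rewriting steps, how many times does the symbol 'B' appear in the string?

2916

k=0  BA
k=1  ABBBBA
k=2  BBAABBABBABBABBBBA
k=3  ABBABBBBABBAABBABBBBAABBABBBBAABBABBBBAABBABBABBABBBBA
k=4  BBAABBABBBBAABBABBABBABBBBAABBABBBBABBAABBABBBBAABBABBABBA…BABBABBABBBBABBAABBABBBBAABBABBBBAABBABBBBAABBABBABBABBBBA  (len 162)
k=5  ABBABBBBABBAABBABBBBAABBABBABBABBBBABBAABBABBBBAABBABBBBAA…BABBABBABBBBABBAABBABBBBAABBABBBBAABBABBBBAABBABBABBABBBBA  (len 486)
k=6  BBAABBABBBBAABBABBABBABBBBAABBABBBBABBAABBABBBBAABBABBABBA…BABBABBABBBBABBAABBABBBBAABBABBBBAABBABBBBAABBABBABBABBBBA  (len 1458)
k=7  ABBABBBBABBAABBABBBBAABBABBABBABBBBABBAABBABBBBAABBABBBBAA…BABBABBABBBBABBAABBABBBBAABBABBBBAABBABBBBAABBABBABBABBBBA  (len 4374)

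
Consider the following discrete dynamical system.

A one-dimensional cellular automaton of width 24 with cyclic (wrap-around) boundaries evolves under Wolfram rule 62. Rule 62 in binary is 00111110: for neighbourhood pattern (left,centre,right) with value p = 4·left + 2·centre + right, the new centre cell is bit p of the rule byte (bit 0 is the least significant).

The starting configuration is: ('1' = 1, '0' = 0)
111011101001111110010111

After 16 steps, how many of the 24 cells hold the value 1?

15

t=0: 111011101001111110010111
t=1: 000110011111000001111100
t=2: 001101110000100011000010
t=3: 011011001001110110100111
t=4: 110110111111001101111100
t=5: 101101100000111011000011
t=6: 011011010001100110100110
t=7: 110110111011011101111101
t=8: 001101100110110011000011
t=9: 111011011101101110100110
t=10: 100110110011011001111101
t=11: 011101101110110111000011
t=12: 110011011001101100100110
t=13: 101110110111011011111101
t=14: 011001101100110110000011
t=15: 110111011011101101000110
t=16: 101100110110011011101101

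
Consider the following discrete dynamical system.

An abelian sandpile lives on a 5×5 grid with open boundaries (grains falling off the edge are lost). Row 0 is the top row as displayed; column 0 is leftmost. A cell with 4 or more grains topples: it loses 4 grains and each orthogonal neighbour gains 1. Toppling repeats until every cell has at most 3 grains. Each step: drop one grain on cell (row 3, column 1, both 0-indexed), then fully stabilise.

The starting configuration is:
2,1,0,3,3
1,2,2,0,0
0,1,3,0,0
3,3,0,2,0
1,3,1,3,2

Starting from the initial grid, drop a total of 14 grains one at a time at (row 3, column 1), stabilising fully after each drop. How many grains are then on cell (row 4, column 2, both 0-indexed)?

2

t=0: 2,1,0,3,3
1,2,2,0,0
0,1,3,0,0
3,3,0,2,0
1,3,1,3,2
t=1: 2,1,0,3,3
1,2,2,0,0
1,2,3,0,0
0,2,1,2,0
3,0,2,3,2
t=2: 2,1,0,3,3
1,2,2,0,0
1,2,3,0,0
0,3,1,2,0
3,0,2,3,2
t=3: 2,1,0,3,3
1,2,2,0,0
1,3,3,0,0
1,0,2,2,0
3,1,2,3,2
t=4: 2,1,0,3,3
1,2,2,0,0
1,3,3,0,0
1,1,2,2,0
3,1,2,3,2
t=5: 2,1,0,3,3
1,2,2,0,0
1,3,3,0,0
1,2,2,2,0
3,1,2,3,2
t=6: 2,1,0,3,3
1,2,2,0,0
1,3,3,0,0
1,3,2,2,0
3,1,2,3,2
t=7: 2,1,0,3,3
1,3,3,0,0
2,1,1,1,0
2,2,0,3,0
3,2,3,3,2
t=8: 2,1,0,3,3
1,3,3,0,0
2,1,1,1,0
2,3,0,3,0
3,2,3,3,2
t=9: 2,1,0,3,3
1,3,3,0,0
2,2,1,1,0
3,0,1,3,0
3,3,3,3,2
t=10: 2,1,0,3,3
1,3,3,0,0
2,2,1,1,0
3,1,1,3,0
3,3,3,3,2
t=11: 2,1,0,3,3
1,3,3,0,0
2,2,1,1,0
3,2,1,3,0
3,3,3,3,2
t=12: 2,1,0,3,3
1,3,3,0,0
2,2,1,1,0
3,3,1,3,0
3,3,3,3,2
t=13: 2,1,0,3,3
1,3,3,0,0
3,3,2,2,0
1,3,0,1,1
1,2,2,1,3
t=14: 2,2,1,3,3
3,1,1,1,0
0,3,0,3,0
3,1,2,1,1
1,3,2,1,3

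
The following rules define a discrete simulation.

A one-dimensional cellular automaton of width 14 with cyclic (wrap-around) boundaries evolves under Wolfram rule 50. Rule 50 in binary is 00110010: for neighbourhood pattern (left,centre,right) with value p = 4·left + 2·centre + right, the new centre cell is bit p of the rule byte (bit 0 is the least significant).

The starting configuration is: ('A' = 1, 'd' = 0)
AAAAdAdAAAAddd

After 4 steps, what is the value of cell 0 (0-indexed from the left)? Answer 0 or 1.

0) AAAAdAdAAAAddd
1) ddddAdAddddAdA
2) AddAdAdAddAdAd
3) dAAdAdAdAAdAdA
4) AddAdAdAddAdAd

1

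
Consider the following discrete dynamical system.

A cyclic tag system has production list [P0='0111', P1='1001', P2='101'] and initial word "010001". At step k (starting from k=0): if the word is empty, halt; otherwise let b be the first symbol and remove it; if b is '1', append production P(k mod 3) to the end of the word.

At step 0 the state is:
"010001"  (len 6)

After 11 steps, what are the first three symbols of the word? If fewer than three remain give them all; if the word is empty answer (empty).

010

0) "010001"  (len 6)
1) "10001"  (len 5)
2) "00011001"  (len 8)
3) "0011001"  (len 7)
4) "011001"  (len 6)
5) "11001"  (len 5)
6) "1001101"  (len 7)
7) "0011010111"  (len 10)
8) "011010111"  (len 9)
9) "11010111"  (len 8)
10) "10101110111"  (len 11)
11) "01011101111001"  (len 14)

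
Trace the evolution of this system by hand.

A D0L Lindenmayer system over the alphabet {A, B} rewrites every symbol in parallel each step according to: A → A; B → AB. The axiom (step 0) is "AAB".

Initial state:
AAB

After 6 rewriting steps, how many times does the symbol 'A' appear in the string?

0) AAB
1) AAAB
2) AAAAB
3) AAAAAB
4) AAAAAAB
5) AAAAAAAB
6) AAAAAAAAB

8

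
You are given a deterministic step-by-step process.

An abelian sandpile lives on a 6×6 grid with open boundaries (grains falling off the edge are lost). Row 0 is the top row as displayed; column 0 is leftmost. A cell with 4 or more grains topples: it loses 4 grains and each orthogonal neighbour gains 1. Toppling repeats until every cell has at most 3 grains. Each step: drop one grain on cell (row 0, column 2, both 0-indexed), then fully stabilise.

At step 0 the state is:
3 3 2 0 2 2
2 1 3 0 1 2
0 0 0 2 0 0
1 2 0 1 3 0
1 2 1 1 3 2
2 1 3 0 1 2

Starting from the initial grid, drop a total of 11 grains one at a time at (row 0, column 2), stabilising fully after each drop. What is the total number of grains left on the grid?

step 0: 3 3 2 0 2 2
2 1 3 0 1 2
0 0 0 2 0 0
1 2 0 1 3 0
1 2 1 1 3 2
2 1 3 0 1 2
step 1: 3 3 3 0 2 2
2 1 3 0 1 2
0 0 0 2 0 0
1 2 0 1 3 0
1 2 1 1 3 2
2 1 3 0 1 2
step 2: 0 1 2 1 2 2
3 3 0 1 1 2
0 0 1 2 0 0
1 2 0 1 3 0
1 2 1 1 3 2
2 1 3 0 1 2
step 3: 0 1 3 1 2 2
3 3 0 1 1 2
0 0 1 2 0 0
1 2 0 1 3 0
1 2 1 1 3 2
2 1 3 0 1 2
step 4: 0 2 0 2 2 2
3 3 1 1 1 2
0 0 1 2 0 0
1 2 0 1 3 0
1 2 1 1 3 2
2 1 3 0 1 2
step 5: 0 2 1 2 2 2
3 3 1 1 1 2
0 0 1 2 0 0
1 2 0 1 3 0
1 2 1 1 3 2
2 1 3 0 1 2
step 6: 0 2 2 2 2 2
3 3 1 1 1 2
0 0 1 2 0 0
1 2 0 1 3 0
1 2 1 1 3 2
2 1 3 0 1 2
step 7: 0 2 3 2 2 2
3 3 1 1 1 2
0 0 1 2 0 0
1 2 0 1 3 0
1 2 1 1 3 2
2 1 3 0 1 2
step 8: 0 3 0 3 2 2
3 3 2 1 1 2
0 0 1 2 0 0
1 2 0 1 3 0
1 2 1 1 3 2
2 1 3 0 1 2
step 9: 0 3 1 3 2 2
3 3 2 1 1 2
0 0 1 2 0 0
1 2 0 1 3 0
1 2 1 1 3 2
2 1 3 0 1 2
step 10: 0 3 2 3 2 2
3 3 2 1 1 2
0 0 1 2 0 0
1 2 0 1 3 0
1 2 1 1 3 2
2 1 3 0 1 2
step 11: 0 3 3 3 2 2
3 3 2 1 1 2
0 0 1 2 0 0
1 2 0 1 3 0
1 2 1 1 3 2
2 1 3 0 1 2

54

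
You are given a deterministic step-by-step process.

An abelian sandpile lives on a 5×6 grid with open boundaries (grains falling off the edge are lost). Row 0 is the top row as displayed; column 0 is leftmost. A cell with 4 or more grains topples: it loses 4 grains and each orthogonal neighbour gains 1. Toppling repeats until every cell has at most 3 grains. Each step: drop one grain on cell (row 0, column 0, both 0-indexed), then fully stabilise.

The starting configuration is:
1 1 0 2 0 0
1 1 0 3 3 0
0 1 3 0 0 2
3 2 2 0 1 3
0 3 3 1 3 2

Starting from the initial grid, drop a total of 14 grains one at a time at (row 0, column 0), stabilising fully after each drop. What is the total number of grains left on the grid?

k=0  1 1 0 2 0 0
1 1 0 3 3 0
0 1 3 0 0 2
3 2 2 0 1 3
0 3 3 1 3 2
k=1  2 1 0 2 0 0
1 1 0 3 3 0
0 1 3 0 0 2
3 2 2 0 1 3
0 3 3 1 3 2
k=2  3 1 0 2 0 0
1 1 0 3 3 0
0 1 3 0 0 2
3 2 2 0 1 3
0 3 3 1 3 2
k=3  0 2 0 2 0 0
2 1 0 3 3 0
0 1 3 0 0 2
3 2 2 0 1 3
0 3 3 1 3 2
k=4  1 2 0 2 0 0
2 1 0 3 3 0
0 1 3 0 0 2
3 2 2 0 1 3
0 3 3 1 3 2
k=5  2 2 0 2 0 0
2 1 0 3 3 0
0 1 3 0 0 2
3 2 2 0 1 3
0 3 3 1 3 2
k=6  3 2 0 2 0 0
2 1 0 3 3 0
0 1 3 0 0 2
3 2 2 0 1 3
0 3 3 1 3 2
k=7  0 3 0 2 0 0
3 1 0 3 3 0
0 1 3 0 0 2
3 2 2 0 1 3
0 3 3 1 3 2
k=8  1 3 0 2 0 0
3 1 0 3 3 0
0 1 3 0 0 2
3 2 2 0 1 3
0 3 3 1 3 2
k=9  2 3 0 2 0 0
3 1 0 3 3 0
0 1 3 0 0 2
3 2 2 0 1 3
0 3 3 1 3 2
k=10  3 3 0 2 0 0
3 1 0 3 3 0
0 1 3 0 0 2
3 2 2 0 1 3
0 3 3 1 3 2
k=11  2 0 1 2 0 0
0 3 0 3 3 0
1 1 3 0 0 2
3 2 2 0 1 3
0 3 3 1 3 2
k=12  3 0 1 2 0 0
0 3 0 3 3 0
1 1 3 0 0 2
3 2 2 0 1 3
0 3 3 1 3 2
k=13  0 1 1 2 0 0
1 3 0 3 3 0
1 1 3 0 0 2
3 2 2 0 1 3
0 3 3 1 3 2
k=14  1 1 1 2 0 0
1 3 0 3 3 0
1 1 3 0 0 2
3 2 2 0 1 3
0 3 3 1 3 2

45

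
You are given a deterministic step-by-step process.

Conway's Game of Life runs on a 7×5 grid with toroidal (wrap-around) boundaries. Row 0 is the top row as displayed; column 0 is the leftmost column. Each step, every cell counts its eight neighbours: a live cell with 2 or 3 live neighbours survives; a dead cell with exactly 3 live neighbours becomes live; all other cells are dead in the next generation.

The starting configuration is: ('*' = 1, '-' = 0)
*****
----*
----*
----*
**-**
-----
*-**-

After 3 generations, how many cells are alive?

5

step 0: *****
----*
----*
----*
**-**
-----
*-**-
step 1: -----
-**--
*--**
-----
*--**
-----
*----
step 2: -*---
*****
*****
-----
----*
*----
-----
step 3: -*-**
-----
-----
-**--
-----
-----
-----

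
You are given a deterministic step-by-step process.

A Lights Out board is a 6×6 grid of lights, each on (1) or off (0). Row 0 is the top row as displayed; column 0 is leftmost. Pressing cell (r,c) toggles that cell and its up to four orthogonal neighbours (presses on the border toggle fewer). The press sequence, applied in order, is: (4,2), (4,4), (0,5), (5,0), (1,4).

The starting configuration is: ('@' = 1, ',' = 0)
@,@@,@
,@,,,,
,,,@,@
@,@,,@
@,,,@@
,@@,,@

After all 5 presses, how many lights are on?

0) @,@@,@
,@,,,,
,,,@,@
@,@,,@
@,,,@@
,@@,,@
1) @,@@,@
,@,,,,
,,,@,@
@,,,,@
@@@@@@
,@,,,@
2) @,@@,@
,@,,,,
,,,@,@
@,,,@@
@@@,,,
,@,,@@
3) @,@@@,
,@,,,@
,,,@,@
@,,,@@
@@@,,,
,@,,@@
4) @,@@@,
,@,,,@
,,,@,@
@,,,@@
,@@,,,
@,,,@@
5) @,@@,,
,@,@@,
,,,@@@
@,,,@@
,@@,,,
@,,,@@

17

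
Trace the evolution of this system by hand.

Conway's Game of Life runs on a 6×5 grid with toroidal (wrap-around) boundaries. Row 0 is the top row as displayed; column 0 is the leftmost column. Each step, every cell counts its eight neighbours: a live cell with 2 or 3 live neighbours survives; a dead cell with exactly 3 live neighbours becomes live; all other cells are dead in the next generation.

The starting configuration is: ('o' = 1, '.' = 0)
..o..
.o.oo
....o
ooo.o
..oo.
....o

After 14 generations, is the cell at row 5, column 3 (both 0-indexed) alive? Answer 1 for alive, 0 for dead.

1

[0] ..o..
.o.oo
....o
ooo.o
..oo.
....o
[1] o.o.o
o.ooo
.....
ooo.o
..o..
..o..
[2] o.o..
o.o..
.....
oooo.
o.o..
..o..
[3] ..oo.
.....
o..oo
o.ooo
o...o
..oo.
[4] ..oo.
..o..
ooo..
..o..
o....
.oo..
[5] ...o.
.....
..oo.
o.o..
..o..
.ooo.
[6] ...o.
..oo.
.ooo.
..o..
.....
.o.o.
[7] ...oo
.o..o
.o...
.ooo.
..o..
..o..
[8] o.ooo
..ooo
.o.o.
.o.o.
.....
..o..
[9] o....
.....
oo...
.....
..o..
.oo.o
[10] oo...
oo...
.....
.o...
.ooo.
oooo.
[11] .....
oo...
oo...
.o...
...oo
...o.
[12] .....
oo...
..o..
.oo.o
..ooo
...oo
[13] o...o
.o...
..oo.
oo..o
.o...
..o.o
[14] oo.oo
ooooo
..ooo
oo.oo
.oooo
.o.oo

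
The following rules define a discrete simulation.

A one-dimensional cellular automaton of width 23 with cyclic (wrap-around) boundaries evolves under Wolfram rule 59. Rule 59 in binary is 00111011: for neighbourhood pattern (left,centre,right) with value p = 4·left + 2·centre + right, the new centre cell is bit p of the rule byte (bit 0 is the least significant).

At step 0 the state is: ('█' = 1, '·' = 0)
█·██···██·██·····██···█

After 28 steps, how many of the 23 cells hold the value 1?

10

t=0: █·██···██·██·····██···█
t=1: ·██·████·██·██████·████
t=2: ██·██···██·██·····██···
t=3: █·██·████·██·██████·███
t=4: ·██·██···██·██·····██··
t=5: ██·██·████·██·██████·██
t=6: ··██·██···██·██·····██·
t=7: ███·██·████·██·██████·█
t=8: ···██·██···██·██·····██
t=9: ████·██·████·██·██████·
t=10: █···██·██···██·██·····█
t=11: ·████·██·████·██·██████
t=12: ██···██·██···██·██·····
t=13: █·████·██·████·██·█████
t=14: ·██···██·██···██·██····
t=15: ██·████·██·████·██·████
t=16: ··██···██·██···██·██···
t=17: ███·████·██·████·██·███
t=18: ···██···██·██···██·██··
t=19: ████·████·██·████·██·██
t=20: ····██···██·██···██·██·
t=21: █████·████·██·████·██·█
t=22: ·····██···██·██···██·██
t=23: ██████·████·██·████·██·
t=24: █·····██···██·██···██·█
t=25: ·██████·████·██·████·██
t=26: ██·····██···██·██···██·
t=27: █·██████·████·██·████·█
t=28: ·██·····██···██·██···██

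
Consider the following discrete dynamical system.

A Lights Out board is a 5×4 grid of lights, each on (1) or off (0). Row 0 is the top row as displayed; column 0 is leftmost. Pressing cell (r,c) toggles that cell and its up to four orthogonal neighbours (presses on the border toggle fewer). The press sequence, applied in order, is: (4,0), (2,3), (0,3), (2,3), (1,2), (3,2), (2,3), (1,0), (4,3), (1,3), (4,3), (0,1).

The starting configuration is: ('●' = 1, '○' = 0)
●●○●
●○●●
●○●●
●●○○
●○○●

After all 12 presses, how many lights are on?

11

[0] ●●○●
●○●●
●○●●
●●○○
●○○●
[1] ●●○●
●○●●
●○●●
○●○○
○●○●
[2] ●●○●
●○●○
●○○○
○●○●
○●○●
[3] ●●●○
●○●●
●○○○
○●○●
○●○●
[4] ●●●○
●○●○
●○●●
○●○○
○●○●
[5] ●●○○
●●○●
●○○●
○●○○
○●○●
[6] ●●○○
●●○●
●○●●
○○●●
○●●●
[7] ●●○○
●●○○
●○○○
○○●○
○●●●
[8] ○●○○
○○○○
○○○○
○○●○
○●●●
[9] ○●○○
○○○○
○○○○
○○●●
○●○○
[10] ○●○●
○○●●
○○○●
○○●●
○●○○
[11] ○●○●
○○●●
○○○●
○○●○
○●●●
[12] ●○●●
○●●●
○○○●
○○●○
○●●●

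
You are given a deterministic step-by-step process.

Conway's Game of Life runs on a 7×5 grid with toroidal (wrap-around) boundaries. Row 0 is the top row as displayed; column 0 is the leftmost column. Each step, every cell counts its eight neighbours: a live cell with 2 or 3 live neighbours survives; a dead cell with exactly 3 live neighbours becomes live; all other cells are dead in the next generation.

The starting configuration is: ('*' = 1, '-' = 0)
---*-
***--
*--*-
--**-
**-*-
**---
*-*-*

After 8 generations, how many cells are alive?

10

gen 0: ---*-
***--
*--*-
--**-
**-*-
**---
*-*-*
gen 1: ---*-
****-
*--*-
*--*-
*--*-
---*-
*-***
gen 2: -----
**-*-
*--*-
****-
--**-
**---
--*--
gen 3: -**--
***--
---*-
*----
---*-
-*-*-
-*---
gen 4: -----
*--*-
*-*-*
----*
--*-*
-----
**---
gen 5: **--*
**-*-
**---
-*--*
---*-
**---
-----
gen 6: -**-*
-----
-----
-**-*
-**-*
-----
----*
gen 7: *--*-
-----
-----
-**--
-**--
*--*-
*--*-
gen 8: -----
-----
-----
-**--
*--*-
*--*-
****-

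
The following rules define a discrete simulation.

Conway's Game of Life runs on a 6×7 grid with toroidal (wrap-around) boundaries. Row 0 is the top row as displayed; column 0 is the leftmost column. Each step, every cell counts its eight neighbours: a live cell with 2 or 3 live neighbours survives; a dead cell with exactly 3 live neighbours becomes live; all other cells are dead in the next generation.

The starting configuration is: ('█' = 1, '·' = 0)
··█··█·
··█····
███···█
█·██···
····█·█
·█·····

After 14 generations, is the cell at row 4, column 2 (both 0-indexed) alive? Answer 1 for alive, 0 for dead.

gen 0: ··█··█·
··█····
███···█
█·██···
····█·█
·█·····
gen 1: ·██····
█·██··█
█·····█
··██·█·
████···
·····█·
gen 2: ████··█
··██··█
█···██·
···██··
·█·█··█
█··█···
gen 3: ····█·█
·······
··█··██
█·██··█
█··█···
···██··
gen 4: ···███·
······█
████·██
█·████·
██····█
···███·
gen 5: ···█··█
·█·····
·······
·······
██·····
█·██···
gen 6: ██·█···
·······
·······
·······
███····
█·██··█
gen 7: ██·█··█
·······
·······
·█·····
█·██··█
···█··█
gen 8: █·█···█
█······
·······
███····
████··█
···███·
gen 9: ██·████
██····█
█······
···█··█
·····██
····██·
gen 10: ·███···
··█·█··
·█·····
█····██
······█
···█···
gen 11: ·█··█··
·······
██···██
█····██
█····██
···█···
gen 12: ·······
·█···██
·█···█·
····█··
█···██·
█···███
gen 13: ····█··
█····██
█···███
····█·█
█··█···
█···█··
gen 14: █···█··
█······
····█··
···██··
█··████
···██··

0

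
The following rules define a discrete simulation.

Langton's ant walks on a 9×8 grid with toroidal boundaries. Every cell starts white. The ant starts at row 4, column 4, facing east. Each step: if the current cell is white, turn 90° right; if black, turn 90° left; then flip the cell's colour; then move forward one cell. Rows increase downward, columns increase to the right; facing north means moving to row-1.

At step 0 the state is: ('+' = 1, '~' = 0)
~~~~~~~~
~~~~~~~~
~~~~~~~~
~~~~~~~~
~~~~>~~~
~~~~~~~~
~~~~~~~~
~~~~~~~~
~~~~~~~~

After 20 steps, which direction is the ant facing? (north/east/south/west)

step 0: ~~~~~~~~
~~~~~~~~
~~~~~~~~
~~~~~~~~
~~~~>~~~
~~~~~~~~
~~~~~~~~
~~~~~~~~
~~~~~~~~
step 1: ~~~~~~~~
~~~~~~~~
~~~~~~~~
~~~~~~~~
~~~~+~~~
~~~~v~~~
~~~~~~~~
~~~~~~~~
~~~~~~~~
step 2: ~~~~~~~~
~~~~~~~~
~~~~~~~~
~~~~~~~~
~~~~+~~~
~~~<+~~~
~~~~~~~~
~~~~~~~~
~~~~~~~~
step 3: ~~~~~~~~
~~~~~~~~
~~~~~~~~
~~~~~~~~
~~~^+~~~
~~~++~~~
~~~~~~~~
~~~~~~~~
~~~~~~~~
step 4: ~~~~~~~~
~~~~~~~~
~~~~~~~~
~~~~~~~~
~~~+>~~~
~~~++~~~
~~~~~~~~
~~~~~~~~
~~~~~~~~
step 5: ~~~~~~~~
~~~~~~~~
~~~~~~~~
~~~~^~~~
~~~+~~~~
~~~++~~~
~~~~~~~~
~~~~~~~~
~~~~~~~~
step 6: ~~~~~~~~
~~~~~~~~
~~~~~~~~
~~~~+>~~
~~~+~~~~
~~~++~~~
~~~~~~~~
~~~~~~~~
~~~~~~~~
step 7: ~~~~~~~~
~~~~~~~~
~~~~~~~~
~~~~++~~
~~~+~v~~
~~~++~~~
~~~~~~~~
~~~~~~~~
~~~~~~~~
step 8: ~~~~~~~~
~~~~~~~~
~~~~~~~~
~~~~++~~
~~~+<+~~
~~~++~~~
~~~~~~~~
~~~~~~~~
~~~~~~~~
step 9: ~~~~~~~~
~~~~~~~~
~~~~~~~~
~~~~^+~~
~~~+++~~
~~~++~~~
~~~~~~~~
~~~~~~~~
~~~~~~~~
step 10: ~~~~~~~~
~~~~~~~~
~~~~~~~~
~~~<~+~~
~~~+++~~
~~~++~~~
~~~~~~~~
~~~~~~~~
~~~~~~~~
step 11: ~~~~~~~~
~~~~~~~~
~~~^~~~~
~~~+~+~~
~~~+++~~
~~~++~~~
~~~~~~~~
~~~~~~~~
~~~~~~~~
step 12: ~~~~~~~~
~~~~~~~~
~~~+>~~~
~~~+~+~~
~~~+++~~
~~~++~~~
~~~~~~~~
~~~~~~~~
~~~~~~~~
step 13: ~~~~~~~~
~~~~~~~~
~~~++~~~
~~~+v+~~
~~~+++~~
~~~++~~~
~~~~~~~~
~~~~~~~~
~~~~~~~~
step 14: ~~~~~~~~
~~~~~~~~
~~~++~~~
~~~<++~~
~~~+++~~
~~~++~~~
~~~~~~~~
~~~~~~~~
~~~~~~~~
step 15: ~~~~~~~~
~~~~~~~~
~~~++~~~
~~~~++~~
~~~v++~~
~~~++~~~
~~~~~~~~
~~~~~~~~
~~~~~~~~
step 16: ~~~~~~~~
~~~~~~~~
~~~++~~~
~~~~++~~
~~~~>+~~
~~~++~~~
~~~~~~~~
~~~~~~~~
~~~~~~~~
step 17: ~~~~~~~~
~~~~~~~~
~~~++~~~
~~~~^+~~
~~~~~+~~
~~~++~~~
~~~~~~~~
~~~~~~~~
~~~~~~~~
step 18: ~~~~~~~~
~~~~~~~~
~~~++~~~
~~~<~+~~
~~~~~+~~
~~~++~~~
~~~~~~~~
~~~~~~~~
~~~~~~~~
step 19: ~~~~~~~~
~~~~~~~~
~~~^+~~~
~~~+~+~~
~~~~~+~~
~~~++~~~
~~~~~~~~
~~~~~~~~
~~~~~~~~
step 20: ~~~~~~~~
~~~~~~~~
~~<~+~~~
~~~+~+~~
~~~~~+~~
~~~++~~~
~~~~~~~~
~~~~~~~~
~~~~~~~~

west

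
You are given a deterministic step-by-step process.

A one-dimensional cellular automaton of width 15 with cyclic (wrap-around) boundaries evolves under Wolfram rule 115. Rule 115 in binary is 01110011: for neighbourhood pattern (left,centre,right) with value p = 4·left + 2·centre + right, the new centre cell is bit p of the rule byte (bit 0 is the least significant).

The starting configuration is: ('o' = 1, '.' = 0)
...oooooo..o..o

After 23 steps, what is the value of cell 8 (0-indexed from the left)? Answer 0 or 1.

[0] ...oooooo..o..o
[1] ooo.....ooo.oo.
[2] ..oooooo..oo.oo
[3] oo.....ooo.oo.o
[4] .oooooo..oo.oo.
[5] o.....ooo.oo.oo
[6] oooooo..oo.oo..
[7] .....ooo.oo.ooo
[8] ooooo..oo.oo..o
[9] ....ooo.oo.ooo.
[10] oooo..oo.oo..oo
[11] ...ooo.oo.ooo..
[12] ooo..oo.oo..ooo
[13] ..ooo.oo.ooo...
[14] oo..oo.oo..oooo
[15] .ooo.oo.ooo....
[16] o..oo.oo..ooooo
[17] ooo.oo.ooo.....
[18] ..oo.oo..oooooo
[19] oo.oo.ooo.....o
[20] .oo.oo..oooooo.
[21] o.oo.ooo.....oo
[22] oo.oo..oooooo..
[23] .oo.ooo.....ooo

0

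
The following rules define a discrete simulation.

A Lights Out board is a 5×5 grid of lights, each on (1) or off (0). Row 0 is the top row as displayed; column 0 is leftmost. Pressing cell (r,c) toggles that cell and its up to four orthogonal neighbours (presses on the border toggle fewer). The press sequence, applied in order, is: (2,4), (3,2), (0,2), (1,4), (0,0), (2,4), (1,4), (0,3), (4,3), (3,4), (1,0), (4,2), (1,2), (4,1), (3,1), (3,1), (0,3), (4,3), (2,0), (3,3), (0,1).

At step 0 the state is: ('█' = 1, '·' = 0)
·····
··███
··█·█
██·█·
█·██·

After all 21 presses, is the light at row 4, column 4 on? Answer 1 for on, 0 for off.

1

k=0  ·····
··███
··█·█
██·█·
█·██·
k=1  ·····
··██·
··██·
██·██
█·██·
k=2  ·····
··██·
···█·
█·█·█
█··█·
k=3  ·███·
···█·
···█·
█·█·█
█··█·
k=4  ·████
····█
···██
█·█·█
█··█·
k=5  █·███
█···█
···██
█·█·█
█··█·
k=6  █·███
█····
·····
█·█··
█··█·
k=7  █·██·
█··██
····█
█·█··
█··█·
k=8  █···█
█···█
····█
█·█··
█··█·
k=9  █···█
█···█
····█
█·██·
█·█·█
k=10  █···█
█···█
·····
█·█·█
█·█··
k=11  ····█
·█··█
█····
█·█·█
█·█··
k=12  ····█
·█··█
█····
█···█
██·█·
k=13  ··█·█
··███
█·█··
█···█
██·█·
k=14  ··█·█
··███
█·█··
██··█
··██·
k=15  ··█·█
··███
███··
··█·█
·███·
k=16  ··█·█
··███
█·█··
██··█
··██·
k=17  ···█·
··█·█
█·█··
██··█
··██·
k=18  ···█·
··█·█
█·█··
██·██
····█
k=19  ···█·
█·█·█
·██··
·█·██
····█
k=20  ···█·
█·█·█
·███·
·██··
···██
k=21  ████·
███·█
·███·
·██··
···██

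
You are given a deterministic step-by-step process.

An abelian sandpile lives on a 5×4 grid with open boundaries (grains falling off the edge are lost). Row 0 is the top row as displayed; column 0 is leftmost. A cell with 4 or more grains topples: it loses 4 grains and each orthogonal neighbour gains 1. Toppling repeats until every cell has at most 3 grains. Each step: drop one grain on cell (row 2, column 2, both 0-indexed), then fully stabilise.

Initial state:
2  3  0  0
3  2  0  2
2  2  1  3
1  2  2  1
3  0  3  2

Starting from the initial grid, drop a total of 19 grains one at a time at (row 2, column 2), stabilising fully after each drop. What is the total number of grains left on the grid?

34

0) 2  3  0  0
3  2  0  2
2  2  1  3
1  2  2  1
3  0  3  2
1) 2  3  0  0
3  2  0  2
2  2  2  3
1  2  2  1
3  0  3  2
2) 2  3  0  0
3  2  0  2
2  2  3  3
1  2  2  1
3  0  3  2
3) 2  3  0  0
3  2  1  3
2  3  1  0
1  2  3  2
3  0  3  2
4) 2  3  0  0
3  2  1  3
2  3  2  0
1  2  3  2
3  0  3  2
5) 2  3  0  0
3  2  1  3
2  3  3  0
1  2  3  2
3  0  3  2
6) 2  3  0  0
3  3  2  3
3  1  2  1
2  0  2  3
3  2  0  3
7) 2  3  0  0
3  3  2  3
3  1  3  1
2  0  2  3
3  2  0  3
8) 2  3  0  0
3  3  3  3
3  2  0  2
2  0  3  3
3  2  0  3
9) 2  3  0  0
3  3  3  3
3  2  1  2
2  0  3  3
3  2  0  3
10) 2  3  0  0
3  3  3  3
3  2  2  2
2  0  3  3
3  2  0  3
11) 2  3  0  0
3  3  3  3
3  2  3  2
2  0  3  3
3  2  0  3
12) 0  1  2  1
2  3  3  1
1  2  0  2
3  2  2  2
3  2  2  0
13) 0  1  2  1
2  3  3  1
1  2  1  2
3  2  2  2
3  2  2  0
14) 0  1  2  1
2  3  3  1
1  2  2  2
3  2  2  2
3  2  2  0
15) 0  1  2  1
2  3  3  1
1  2  3  2
3  2  2  2
3  2  2  0
16) 0  2  3  1
3  1  1  2
2  0  2  3
3  3  3  2
3  2  2  0
17) 0  2  3  1
3  1  1  2
2  0  3  3
3  3  3  2
3  2  2  0
18) 0  2  3  1
3  1  2  3
3  2  2  1
1  2  3  0
1  1  0  2
19) 0  2  3  1
3  1  2  3
3  2  3  1
1  2  3  0
1  1  0  2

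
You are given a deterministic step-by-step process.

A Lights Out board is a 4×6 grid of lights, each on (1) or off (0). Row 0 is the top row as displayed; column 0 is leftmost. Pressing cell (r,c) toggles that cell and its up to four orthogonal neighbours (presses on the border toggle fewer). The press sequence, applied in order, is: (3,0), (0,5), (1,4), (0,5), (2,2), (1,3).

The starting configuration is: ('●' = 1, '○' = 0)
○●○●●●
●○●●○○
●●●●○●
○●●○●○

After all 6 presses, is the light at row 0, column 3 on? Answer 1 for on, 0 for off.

0

gen 0: ○●○●●●
●○●●○○
●●●●○●
○●●○●○
gen 1: ○●○●●●
●○●●○○
○●●●○●
●○●○●○
gen 2: ○●○●○○
●○●●○●
○●●●○●
●○●○●○
gen 3: ○●○●●○
●○●○●○
○●●●●●
●○●○●○
gen 4: ○●○●○●
●○●○●●
○●●●●●
●○●○●○
gen 5: ○●○●○●
●○○○●●
○○○○●●
●○○○●○
gen 6: ○●○○○●
●○●●○●
○○○●●●
●○○○●○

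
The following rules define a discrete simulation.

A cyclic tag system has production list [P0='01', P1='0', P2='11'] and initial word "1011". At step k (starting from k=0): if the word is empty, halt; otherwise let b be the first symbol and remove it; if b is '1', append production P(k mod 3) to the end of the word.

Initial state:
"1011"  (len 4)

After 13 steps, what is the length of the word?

7

[0] "1011"  (len 4)
[1] "01101"  (len 5)
[2] "1101"  (len 4)
[3] "10111"  (len 5)
[4] "011101"  (len 6)
[5] "11101"  (len 5)
[6] "110111"  (len 6)
[7] "1011101"  (len 7)
[8] "0111010"  (len 7)
[9] "111010"  (len 6)
[10] "1101001"  (len 7)
[11] "1010010"  (len 7)
[12] "01001011"  (len 8)
[13] "1001011"  (len 7)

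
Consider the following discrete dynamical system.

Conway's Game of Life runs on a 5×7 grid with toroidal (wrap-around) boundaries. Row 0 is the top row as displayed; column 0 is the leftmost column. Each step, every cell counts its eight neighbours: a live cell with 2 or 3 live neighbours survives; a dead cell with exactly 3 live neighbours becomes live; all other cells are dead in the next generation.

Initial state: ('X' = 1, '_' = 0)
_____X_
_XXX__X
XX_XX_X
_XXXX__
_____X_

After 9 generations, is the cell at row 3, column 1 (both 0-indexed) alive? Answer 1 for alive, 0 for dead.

1

gen 0: _____X_
_XXX__X
XX_XX_X
_XXXX__
_____X_
gen 1: __X_XXX
_X_X__X
______X
_X____X
__XX_X_
gen 2: XX____X
__XXX_X
__X__XX
X_X__XX
XXXX___
gen 3: ____XXX
__XXX__
__X____
____XX_
___X_X_
gen 4: __X___X
__X_X__
__X__X_
___XXX_
___X___
gen 5: __X____
_XX__X_
__X__X_
__XX_X_
__XX_X_
gen 6: ____X__
_XXX___
_____XX
_X___XX
_X_____
gen 7: _X_X___
__XXXX_
_X__XXX
_____XX
X____X_
gen 8: _X_X_XX
XX____X
X_X____
_______
X___XX_
gen 9: _XX____
_____X_
X_____X
_X____X
X___XX_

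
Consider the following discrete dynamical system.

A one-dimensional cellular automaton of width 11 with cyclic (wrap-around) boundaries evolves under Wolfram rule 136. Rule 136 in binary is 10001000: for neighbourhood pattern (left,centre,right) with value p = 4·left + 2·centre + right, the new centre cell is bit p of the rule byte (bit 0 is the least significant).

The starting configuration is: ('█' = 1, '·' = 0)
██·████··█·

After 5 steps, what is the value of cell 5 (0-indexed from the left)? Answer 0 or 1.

0

gen 0: ██·████··█·
gen 1: █··███·····
gen 2: ···██······
gen 3: ···█·······
gen 4: ···········
gen 5: ···········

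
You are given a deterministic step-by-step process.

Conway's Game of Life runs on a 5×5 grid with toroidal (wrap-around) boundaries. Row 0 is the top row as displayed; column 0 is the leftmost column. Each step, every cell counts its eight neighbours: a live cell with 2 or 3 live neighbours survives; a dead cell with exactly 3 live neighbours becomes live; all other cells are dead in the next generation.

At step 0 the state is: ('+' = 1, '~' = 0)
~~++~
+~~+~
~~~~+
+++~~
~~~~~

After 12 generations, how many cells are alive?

step 0: ~~++~
+~~+~
~~~~+
+++~~
~~~~~
step 1: ~~+++
~~++~
~~+++
++~~~
~~~+~
step 2: ~~~~+
~+~~~
+~~~+
++~~~
++~+~
step 3: ~++~+
~~~~+
~~~~+
~~+~~
~++~~
step 4: ~++~~
~~~~+
~~~+~
~+++~
+~~~~
step 5: ++~~~
~~++~
~~~++
~++++
+~~+~
step 6: ++~+~
++++~
++~~~
~+~~~
~~~+~
step 7: +~~+~
~~~+~
~~~~+
+++~~
++~~+
step 8: ++++~
~~~+~
+++++
~~++~
~~~+~
step 9: ~+~+~
~~~~~
++~~~
+~~~~
~~~~~
step 10: ~~~~~
+++~~
++~~~
++~~~
~~~~~
step 11: ~+~~~
+~+~~
~~~~+
++~~~
~~~~~
step 12: ~+~~~
++~~~
~~~~+
+~~~~
++~~~

7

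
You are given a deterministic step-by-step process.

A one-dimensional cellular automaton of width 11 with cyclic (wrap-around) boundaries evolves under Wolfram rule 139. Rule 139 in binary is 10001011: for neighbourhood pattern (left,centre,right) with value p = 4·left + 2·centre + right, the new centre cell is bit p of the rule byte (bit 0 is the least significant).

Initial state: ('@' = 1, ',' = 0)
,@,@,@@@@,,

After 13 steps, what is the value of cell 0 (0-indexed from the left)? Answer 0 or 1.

step 0: ,@,@,@@@@,,
step 1: @,,,,@@@,,@
step 2: ,,@@@@@,,@@
step 3: ,@@@@@,,@@,
step 4: @@@@@,,@@,,
step 5: @@@@,,@@,,@
step 6: @@@,,@@,,@@
step 7: @@,,@@,,@@@
step 8: @,,@@,,@@@@
step 9: ,,@@,,@@@@@
step 10: ,@@,,@@@@@,
step 11: @@,,@@@@@,,
step 12: @,,@@@@@,,@
step 13: ,,@@@@@,,@@

0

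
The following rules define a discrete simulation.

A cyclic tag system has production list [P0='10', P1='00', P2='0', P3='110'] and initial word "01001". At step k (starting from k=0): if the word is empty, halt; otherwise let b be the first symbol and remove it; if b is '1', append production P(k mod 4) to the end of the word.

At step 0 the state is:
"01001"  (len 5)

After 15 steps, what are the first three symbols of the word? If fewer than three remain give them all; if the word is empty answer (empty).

(empty)

step 0: "01001"  (len 5)
step 1: "1001"  (len 4)
step 2: "00100"  (len 5)
step 3: "0100"  (len 4)
step 4: "100"  (len 3)
step 5: "0010"  (len 4)
step 6: "010"  (len 3)
step 7: "10"  (len 2)
step 8: "0110"  (len 4)
step 9: "110"  (len 3)
step 10: "1000"  (len 4)
step 11: "0000"  (len 4)
step 12: "000"  (len 3)
step 13: "00"  (len 2)
step 14: "0"  (len 1)
step 15: (halted — word empty)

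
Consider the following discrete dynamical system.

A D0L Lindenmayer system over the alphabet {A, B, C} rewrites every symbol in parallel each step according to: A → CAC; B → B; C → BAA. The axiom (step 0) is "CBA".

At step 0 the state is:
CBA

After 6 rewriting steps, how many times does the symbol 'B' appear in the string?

156

t=0: CBA
t=1: BAABCAC
t=2: BCACCACBBAACACBAA
t=3: BBAACACBAABAACACBAABBCACCACBAACACBAABCACCAC
t=4: BBCACCACBAACACBAABCACCACBCACCACBAACACBAABCACCACBBBAACACBAABAACACBAABCACCACBAACACBAABCACCACBBAACACBAABAACACBAA
t=5: BBBAACACBAABAACACBAABCACCACBAACACBAABCACCACBBAACACBAABAACA…AABAACACBAABBCACCACBAACACBAABCACCACBCACCACBAACACBAABCACCAC  (len 279)
t=6: BBBCACCACBAACACBAABCACCACBCACCACBAACACBAABCACCACBBAACACBAA…ACACBAABAACACBAABCACCACBAACACBAABCACCACBBAACACBAABAACACBAA  (len 713)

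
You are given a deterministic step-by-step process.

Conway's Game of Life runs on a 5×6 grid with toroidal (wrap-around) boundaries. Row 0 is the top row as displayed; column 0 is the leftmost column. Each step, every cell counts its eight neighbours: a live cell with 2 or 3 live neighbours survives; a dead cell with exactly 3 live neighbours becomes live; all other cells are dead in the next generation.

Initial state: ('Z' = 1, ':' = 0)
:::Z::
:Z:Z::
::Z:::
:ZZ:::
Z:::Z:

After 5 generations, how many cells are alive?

6

k=0  :::Z::
:Z:Z::
::Z:::
:ZZ:::
Z:::Z:
k=1  ::ZZZ:
:::Z::
:::Z::
:ZZZ::
:ZZZ::
k=2  :Z::Z:
::::::
:::ZZ:
:Z::Z:
::::::
k=3  ::::::
:::ZZ:
:::ZZ:
:::ZZ:
::::::
k=4  ::::::
:::ZZ:
::Z::Z
:::ZZ:
::::::
k=5  ::::::
:::ZZ:
::Z::Z
:::ZZ:
::::::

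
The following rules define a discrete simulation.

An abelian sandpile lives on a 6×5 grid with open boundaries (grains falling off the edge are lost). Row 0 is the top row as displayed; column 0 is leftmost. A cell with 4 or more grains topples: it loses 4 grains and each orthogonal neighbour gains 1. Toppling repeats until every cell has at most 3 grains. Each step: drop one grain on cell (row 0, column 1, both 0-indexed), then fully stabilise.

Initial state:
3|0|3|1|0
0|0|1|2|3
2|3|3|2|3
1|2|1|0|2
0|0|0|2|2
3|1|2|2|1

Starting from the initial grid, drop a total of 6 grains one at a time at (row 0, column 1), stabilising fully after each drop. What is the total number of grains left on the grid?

46

0) 3|0|3|1|0
0|0|1|2|3
2|3|3|2|3
1|2|1|0|2
0|0|0|2|2
3|1|2|2|1
1) 3|1|3|1|0
0|0|1|2|3
2|3|3|2|3
1|2|1|0|2
0|0|0|2|2
3|1|2|2|1
2) 3|2|3|1|0
0|0|1|2|3
2|3|3|2|3
1|2|1|0|2
0|0|0|2|2
3|1|2|2|1
3) 3|3|3|1|0
0|0|1|2|3
2|3|3|2|3
1|2|1|0|2
0|0|0|2|2
3|1|2|2|1
4) 0|2|0|2|0
1|1|2|2|3
2|3|3|2|3
1|2|1|0|2
0|0|0|2|2
3|1|2|2|1
5) 0|3|0|2|0
1|1|2|2|3
2|3|3|2|3
1|2|1|0|2
0|0|0|2|2
3|1|2|2|1
6) 1|0|1|2|0
1|2|2|2|3
2|3|3|2|3
1|2|1|0|2
0|0|0|2|2
3|1|2|2|1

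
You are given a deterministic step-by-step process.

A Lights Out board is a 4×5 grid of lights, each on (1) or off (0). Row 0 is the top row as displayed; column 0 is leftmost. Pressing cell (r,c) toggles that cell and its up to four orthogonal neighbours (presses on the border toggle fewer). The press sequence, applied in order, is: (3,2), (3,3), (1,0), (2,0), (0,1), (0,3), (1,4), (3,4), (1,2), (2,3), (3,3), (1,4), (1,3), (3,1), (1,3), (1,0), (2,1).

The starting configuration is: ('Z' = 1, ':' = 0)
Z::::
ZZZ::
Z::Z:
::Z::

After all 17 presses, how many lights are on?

0) Z::::
ZZZ::
Z::Z:
::Z::
1) Z::::
ZZZ::
Z:ZZ:
:Z:Z:
2) Z::::
ZZZ::
Z:Z::
:ZZ:Z
3) :::::
::Z::
::Z::
:ZZ:Z
4) :::::
Z:Z::
ZZZ::
ZZZ:Z
5) ZZZ::
ZZZ::
ZZZ::
ZZZ:Z
6) ZZ:ZZ
ZZZZ:
ZZZ::
ZZZ:Z
7) ZZ:Z:
ZZZ:Z
ZZZ:Z
ZZZ:Z
8) ZZ:Z:
ZZZ:Z
ZZZ::
ZZZZ:
9) ZZZZ:
Z::ZZ
ZZ:::
ZZZZ:
10) ZZZZ:
Z:::Z
ZZZZZ
ZZZ::
11) ZZZZ:
Z:::Z
ZZZ:Z
ZZ:ZZ
12) ZZZZZ
Z::Z:
ZZZ::
ZZ:ZZ
13) ZZZ:Z
Z:Z:Z
ZZZZ:
ZZ:ZZ
14) ZZZ:Z
Z:Z:Z
Z:ZZ:
::ZZZ
15) ZZZZZ
Z::Z:
Z:Z::
::ZZZ
16) :ZZZZ
:Z:Z:
::Z::
::ZZZ
17) :ZZZZ
:::Z:
ZZ:::
:ZZZZ

11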